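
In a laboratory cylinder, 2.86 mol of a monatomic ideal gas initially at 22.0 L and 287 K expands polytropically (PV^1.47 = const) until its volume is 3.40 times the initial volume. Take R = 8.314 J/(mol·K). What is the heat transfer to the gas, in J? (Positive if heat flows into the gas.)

1870 J

P₁ = nRT₁/V₁ = 2.86×8.314×287/22.0 = 310 kPa.
Polytropic n=1.47: T₂ = T₁(V₁/V₂)^(n−1) = 287×(0.294)^0.47 = 161 K; P₂ = P₁(V₁/V₂)^n = 51.3 kPa.
W = (P₁V₁−P₂V₂)/(n−1) = (310×22.0−51.3×74.8)/0.47 = 6350 J.
ΔU = nCvΔT = 2.86×12.5×(161−287) = -4480 J.
Q = ΔU + W = 1870 J.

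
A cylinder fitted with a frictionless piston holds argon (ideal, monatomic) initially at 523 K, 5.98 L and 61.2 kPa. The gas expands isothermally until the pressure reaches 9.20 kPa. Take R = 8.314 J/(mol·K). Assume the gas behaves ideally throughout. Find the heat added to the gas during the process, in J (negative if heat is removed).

n = P₁V₁/(RT₁) = 61.2×5.98/(8.314×523) = 0.0842 mol.
Isothermal: T stays 523 K; PV = const ⇒ V₂ = 39.8 L, P₂ = 9.20 kPa.
ΔU = 0 (ideal gas, T constant).
W = nRT ln(V₂/V₁) = 0.0842×8.314×523×ln(6.65) = 694 J.
Q = ΔU + W = 694 J.

694 J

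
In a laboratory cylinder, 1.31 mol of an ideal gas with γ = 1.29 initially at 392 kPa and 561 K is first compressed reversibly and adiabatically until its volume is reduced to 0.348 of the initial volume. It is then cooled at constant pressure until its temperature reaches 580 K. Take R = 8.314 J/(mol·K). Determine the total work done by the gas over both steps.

-9530 J

V₁ = nRT₁/P₁ = 1.31×8.314×561/392 = 15.6 L.
Step 1 — Adiabatic: TV^(γ−1) = const ⇒ T₂ = 561×(2.87)^0.290 = 762 K; PV^γ = const ⇒ P₂ = 1530 kPa.
ΔU = nCvΔT = 1.31×28.7×(762−561) = 7550 J.
Q = 0 for an adiabatic process, so W = −ΔU = -7550 J.
State after step 1: P = 1530 kPa, V = 5.42 L, T = 762 K.
Step 2 — Isobaric: P stays 1530 kPa; V/T = const ⇒ T₂ = 580 K, V₂ = 4.13 L.
W = PΔV = 1530×(4.13−5.42) kPa·L = -1980 J.
ΔU = nCvΔT = 1.31×28.7×(580−762) = -6830 J.
Q = ΔU + W = nCpΔT = -8810 J.
Net over both steps: W = -9530 J, Q = -8810 J, ΔU = 714 J.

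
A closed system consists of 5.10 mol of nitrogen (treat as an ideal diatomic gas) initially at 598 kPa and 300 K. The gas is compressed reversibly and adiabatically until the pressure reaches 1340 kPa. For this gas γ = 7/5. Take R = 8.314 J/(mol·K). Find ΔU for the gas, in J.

V₁ = nRT₁/P₁ = 5.10×8.314×300/598 = 21.3 L.
Adiabatic: T₂/T₁ = (P₂/P₁)^((γ−1)/γ) ⇒ T₂ = 300×(2.24)^0.286 = 378 K; V₂ = 12.0 L.
For an ideal gas ΔU = nCvΔT with Cv = (5/2)R = 20.8 J/(mol·K).
ΔU = 5.10×20.8×(378−300) = 8240 J.

8240 J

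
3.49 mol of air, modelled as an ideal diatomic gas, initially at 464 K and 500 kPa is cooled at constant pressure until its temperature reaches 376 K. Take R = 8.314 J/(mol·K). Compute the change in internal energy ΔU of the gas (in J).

V₁ = nRT₁/P₁ = 3.49×8.314×464/500 = 26.9 L.
Isobaric: P stays 500 kPa; V/T = const ⇒ T₂ = 376 K, V₂ = 21.8 L.
For an ideal gas ΔU = nCvΔT with Cv = (5/2)R = 20.8 J/(mol·K).
ΔU = 3.49×20.8×(376−464) = -6380 J.

-6380 J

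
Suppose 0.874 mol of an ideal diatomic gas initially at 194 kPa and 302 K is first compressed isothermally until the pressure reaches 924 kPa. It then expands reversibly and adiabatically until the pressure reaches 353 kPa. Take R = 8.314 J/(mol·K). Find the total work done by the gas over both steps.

-2110 J

V₁ = nRT₁/P₁ = 0.874×8.314×302/194 = 11.3 L.
Step 1 — Isothermal: T stays 302 K; PV = const ⇒ V₂ = 2.37 L, P₂ = 924 kPa.
ΔU = 0 (ideal gas, T constant).
W = nRT ln(V₂/V₁) = 0.874×8.314×302×ln(0.210) = -3430 J.
Q = ΔU + W = -3430 J.
State after step 1: P = 924 kPa, V = 2.37 L, T = 302 K.
Step 2 — Adiabatic: T₂/T₁ = (P₂/P₁)^((γ−1)/γ) ⇒ T₂ = 302×(0.382)^0.286 = 229 K; V₂ = 4.72 L.
ΔU = nCvΔT = 0.874×20.8×(229−302) = -1320 J.
Q = 0 for an adiabatic process, so W = −ΔU = 1320 J.
Net over both steps: W = -2110 J, Q = -3430 J, ΔU = -1320 J.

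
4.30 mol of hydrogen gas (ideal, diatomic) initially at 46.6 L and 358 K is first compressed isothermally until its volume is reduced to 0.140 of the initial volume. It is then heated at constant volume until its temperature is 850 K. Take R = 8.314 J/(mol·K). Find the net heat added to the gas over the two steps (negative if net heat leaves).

18800 J

P₁ = nRT₁/V₁ = 4.30×8.314×358/46.6 = 275 kPa.
Step 1 — Isothermal: T stays 358 K; PV = const ⇒ V₂ = 6.52 L, P₂ = 1960 kPa.
ΔU = 0 (ideal gas, T constant).
W = nRT ln(V₂/V₁) = 4.30×8.314×358×ln(0.140) = -25200 J.
Q = ΔU + W = -25200 J.
State after step 1: P = 1960 kPa, V = 6.52 L, T = 358 K.
Step 2 — Isochoric: V stays 6.52 L; P/T = const ⇒ T₂ = 850 K, P₂ = 4660 kPa.
W = 0 (no volume change).
ΔU = nCvΔT = 4.30×20.8×(850−358) = 44000 J.
Q = ΔU = 44000 J.
Net over both steps: W = -25200 J, Q = 18800 J, ΔU = 44000 J.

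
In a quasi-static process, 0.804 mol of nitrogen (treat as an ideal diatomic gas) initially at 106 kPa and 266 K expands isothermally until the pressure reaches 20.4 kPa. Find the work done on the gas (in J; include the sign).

-2930 J

V₁ = nRT₁/P₁ = 0.804×8.314×266/106 = 16.8 L.
Isothermal: T stays 266 K; PV = const ⇒ V₂ = 87.2 L, P₂ = 20.4 kPa.
W = nRT ln(V₂/V₁) = 0.804×8.314×266×ln(5.20) = 2930 J.
Work done on the gas = −W_by = -2930 J.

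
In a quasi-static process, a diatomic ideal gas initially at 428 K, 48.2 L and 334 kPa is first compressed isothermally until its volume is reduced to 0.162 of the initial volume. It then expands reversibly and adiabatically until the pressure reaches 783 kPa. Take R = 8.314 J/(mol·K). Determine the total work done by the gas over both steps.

-19600 J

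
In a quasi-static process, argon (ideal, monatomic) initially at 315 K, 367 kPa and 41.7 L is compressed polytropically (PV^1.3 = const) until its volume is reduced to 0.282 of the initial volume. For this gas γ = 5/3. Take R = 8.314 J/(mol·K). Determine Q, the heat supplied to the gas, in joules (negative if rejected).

-13000 J

n = P₁V₁/(RT₁) = 367×41.7/(8.314×315) = 5.84 mol.
Polytropic n=1.3: T₂ = T₁(V₁/V₂)^(n−1) = 315×(3.55)^0.30 = 461 K; P₂ = P₁(V₁/V₂)^n = 1900 kPa.
W = (P₁V₁−P₂V₂)/(n−1) = (367×41.7−1900×11.8)/0.30 = -23600 J.
ΔU = nCvΔT = 5.84×12.5×(461−315) = 10600 J.
Q = ΔU + W = -13000 J.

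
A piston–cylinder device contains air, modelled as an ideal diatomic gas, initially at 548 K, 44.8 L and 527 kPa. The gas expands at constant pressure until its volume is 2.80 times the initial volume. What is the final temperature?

1530 K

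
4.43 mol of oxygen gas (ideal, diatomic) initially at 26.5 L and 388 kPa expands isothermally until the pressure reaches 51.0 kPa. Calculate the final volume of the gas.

202 L

T₁ = P₁V₁/(nR) = 388×26.5/(4.43×8.314) = 279 K.
Isothermal: T stays 279 K; PV = const ⇒ V₂ = 202 L, P₂ = 51.0 kPa.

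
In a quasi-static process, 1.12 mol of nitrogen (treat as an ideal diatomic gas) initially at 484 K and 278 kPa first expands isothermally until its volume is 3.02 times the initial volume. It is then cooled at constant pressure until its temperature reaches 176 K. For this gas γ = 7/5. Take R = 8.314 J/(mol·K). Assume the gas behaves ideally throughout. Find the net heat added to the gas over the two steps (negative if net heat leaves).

-5060 J

V₁ = nRT₁/P₁ = 1.12×8.314×484/278 = 16.2 L.
Step 1 — Isothermal: T stays 484 K; PV = const ⇒ V₂ = 49.0 L, P₂ = 92.1 kPa.
ΔU = 0 (ideal gas, T constant).
W = nRT ln(V₂/V₁) = 1.12×8.314×484×ln(3.02) = 4980 J.
Q = ΔU + W = 4980 J.
State after step 1: P = 92.1 kPa, V = 49.0 L, T = 484 K.
Step 2 — Isobaric: P stays 92.1 kPa; V/T = const ⇒ T₂ = 176 K, V₂ = 17.8 L.
W = PΔV = 92.1×(17.8−49.0) kPa·L = -2870 J.
ΔU = nCvΔT = 1.12×20.8×(176−484) = -7170 J.
Q = ΔU + W = nCpΔT = -10000 J.
Net over both steps: W = 2110 J, Q = -5060 J, ΔU = -7170 J.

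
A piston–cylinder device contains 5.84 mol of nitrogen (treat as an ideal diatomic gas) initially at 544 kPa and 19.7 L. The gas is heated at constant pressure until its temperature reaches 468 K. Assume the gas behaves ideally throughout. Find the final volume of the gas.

T₁ = P₁V₁/(nR) = 544×19.7/(5.84×8.314) = 221 K.
Isobaric: P stays 544 kPa; V/T = const ⇒ T₂ = 468 K, V₂ = 41.8 L.

41.8 L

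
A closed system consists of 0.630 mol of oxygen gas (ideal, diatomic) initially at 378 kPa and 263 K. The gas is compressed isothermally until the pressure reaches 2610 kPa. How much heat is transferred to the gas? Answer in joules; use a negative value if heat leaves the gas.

V₁ = nRT₁/P₁ = 0.630×8.314×263/378 = 3.64 L.
Isothermal: T stays 263 K; PV = const ⇒ V₂ = 0.528 L, P₂ = 2610 kPa.
ΔU = 0 (ideal gas, T constant).
W = nRT ln(V₂/V₁) = 0.630×8.314×263×ln(0.145) = -2660 J.
Q = ΔU + W = -2660 J.

-2660 J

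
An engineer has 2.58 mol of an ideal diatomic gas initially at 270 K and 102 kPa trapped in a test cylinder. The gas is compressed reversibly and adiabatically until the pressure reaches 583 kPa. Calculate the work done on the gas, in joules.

V₁ = nRT₁/P₁ = 2.58×8.314×270/102 = 56.8 L.
Adiabatic: T₂/T₁ = (P₂/P₁)^((γ−1)/γ) ⇒ T₂ = 270×(5.72)^0.286 = 444 K; V₂ = 16.3 L.
ΔU = nCvΔT = 2.58×20.8×(444−270) = 9350 J.
Q = 0 for an adiabatic process, so W = −ΔU = -9350 J.
Work done on the gas = −W_by = 9350 J.

9350 J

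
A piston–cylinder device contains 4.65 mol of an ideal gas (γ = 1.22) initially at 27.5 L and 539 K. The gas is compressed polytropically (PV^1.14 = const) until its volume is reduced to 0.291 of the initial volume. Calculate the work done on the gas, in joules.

28100 J

P₁ = nRT₁/V₁ = 4.65×8.314×539/27.5 = 758 kPa.
Polytropic n=1.14: T₂ = T₁(V₁/V₂)^(n−1) = 539×(3.44)^0.14 = 641 K; P₂ = P₁(V₁/V₂)^n = 3100 kPa.
W = (P₁V₁−P₂V₂)/(n−1) = (758×27.5−3100×8.00)/0.14 = -28100 J.
Work done on the gas = −W_by = 28100 J.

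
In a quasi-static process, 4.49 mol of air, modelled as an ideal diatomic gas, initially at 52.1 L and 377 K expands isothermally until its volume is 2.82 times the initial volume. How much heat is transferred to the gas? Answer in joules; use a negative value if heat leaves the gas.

14600 J

P₁ = nRT₁/V₁ = 4.49×8.314×377/52.1 = 270 kPa.
Isothermal: T stays 377 K; PV = const ⇒ V₂ = 147 L, P₂ = 95.8 kPa.
ΔU = 0 (ideal gas, T constant).
W = nRT ln(V₂/V₁) = 4.49×8.314×377×ln(2.82) = 14600 J.
Q = ΔU + W = 14600 J.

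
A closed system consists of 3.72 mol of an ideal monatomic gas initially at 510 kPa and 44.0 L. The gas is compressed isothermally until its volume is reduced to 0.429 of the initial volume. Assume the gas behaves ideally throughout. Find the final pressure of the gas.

1190 kPa

T₁ = P₁V₁/(nR) = 510×44.0/(3.72×8.314) = 726 K.
Isothermal: T stays 726 K; PV = const ⇒ V₂ = 18.9 L, P₂ = 1190 kPa.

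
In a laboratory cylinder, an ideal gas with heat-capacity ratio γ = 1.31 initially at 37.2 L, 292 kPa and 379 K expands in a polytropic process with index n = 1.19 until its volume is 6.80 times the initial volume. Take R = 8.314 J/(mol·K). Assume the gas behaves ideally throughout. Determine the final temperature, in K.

263 K

Polytropic n=1.19: T₂ = T₁(V₁/V₂)^(n−1) = 379×(0.147)^0.19 = 263 K; P₂ = P₁(V₁/V₂)^n = 29.8 kPa.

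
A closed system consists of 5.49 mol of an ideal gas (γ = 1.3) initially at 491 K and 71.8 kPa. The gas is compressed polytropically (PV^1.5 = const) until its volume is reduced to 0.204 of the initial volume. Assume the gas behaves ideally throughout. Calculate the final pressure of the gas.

779 kPa

V₁ = nRT₁/P₁ = 5.49×8.314×491/71.8 = 312 L.
Polytropic n=1.5: T₂ = T₁(V₁/V₂)^(n−1) = 491×(4.90)^0.50 = 1090 K; P₂ = P₁(V₁/V₂)^n = 779 kPa.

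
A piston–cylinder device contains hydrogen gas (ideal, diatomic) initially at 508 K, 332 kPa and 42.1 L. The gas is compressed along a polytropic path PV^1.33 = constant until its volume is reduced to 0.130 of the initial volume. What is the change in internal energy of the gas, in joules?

33600 J

n = P₁V₁/(RT₁) = 332×42.1/(8.314×508) = 3.31 mol.
Polytropic n=1.33: T₂ = T₁(V₁/V₂)^(n−1) = 508×(7.69)^0.33 = 996 K; P₂ = P₁(V₁/V₂)^n = 5010 kPa.
For an ideal gas ΔU = nCvΔT with Cv = (5/2)R = 20.8 J/(mol·K).
ΔU = 3.31×20.8×(996−508) = 33600 J.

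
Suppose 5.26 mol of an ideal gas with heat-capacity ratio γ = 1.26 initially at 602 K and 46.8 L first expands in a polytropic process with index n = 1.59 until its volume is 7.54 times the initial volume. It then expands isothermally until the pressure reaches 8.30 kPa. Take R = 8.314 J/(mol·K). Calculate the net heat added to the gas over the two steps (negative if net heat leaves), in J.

P₁ = nRT₁/V₁ = 5.26×8.314×602/46.8 = 563 kPa.
Step 1 — Polytropic n=1.59: T₂ = T₁(V₁/V₂)^(n−1) = 602×(0.133)^0.59 = 183 K; P₂ = P₁(V₁/V₂)^n = 22.7 kPa.
W = (P₁V₁−P₂V₂)/(n−1) = (563×46.8−22.7×353)/0.59 = 31100 J.
ΔU = nCvΔT = 5.26×32.0×(183−602) = -70500 J.
Q = ΔU + W = -39400 J.
State after step 1: P = 22.7 kPa, V = 353 L, T = 183 K.
Step 2 — Isothermal: T stays 183 K; PV = const ⇒ V₂ = 963 L, P₂ = 8.30 kPa.
ΔU = 0 (ideal gas, T constant).
W = nRT ln(V₂/V₁) = 5.26×8.314×183×ln(2.73) = 8030 J.
Q = ΔU + W = 8030 J.
Net over both steps: W = 39100 J, Q = -31400 J, ΔU = -70500 J.

-31400 J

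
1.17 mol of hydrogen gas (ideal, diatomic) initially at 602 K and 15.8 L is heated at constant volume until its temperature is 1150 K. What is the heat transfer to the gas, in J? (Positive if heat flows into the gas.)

13300 J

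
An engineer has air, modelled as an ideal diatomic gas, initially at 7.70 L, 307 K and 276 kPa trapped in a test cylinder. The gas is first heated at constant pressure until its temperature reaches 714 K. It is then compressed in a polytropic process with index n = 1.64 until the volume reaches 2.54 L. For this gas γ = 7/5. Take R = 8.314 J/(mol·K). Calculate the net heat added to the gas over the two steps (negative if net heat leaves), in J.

21400 J

n = P₁V₁/(RT₁) = 276×7.70/(8.314×307) = 0.833 mol.
Step 1 — Isobaric: P stays 276 kPa; V/T = const ⇒ T₂ = 714 K, V₂ = 17.9 L.
W = PΔV = 276×(17.9−7.70) kPa·L = 2820 J.
ΔU = nCvΔT = 0.833×20.8×(714−307) = 7040 J.
Q = ΔU + W = nCpΔT = 9860 J.
State after step 1: P = 276 kPa, V = 17.9 L, T = 714 K.
Step 2 — Polytropic n=1.64: T₂ = T₁(V₁/V₂)^(n−1) = 714×(7.05)^0.64 = 2490 K; P₂ = P₁(V₁/V₂)^n = 6790 kPa.
W = (P₁V₁−P₂V₂)/(n−1) = (276×17.9−6790×2.54)/0.64 = -19200 J.
ΔU = nCvΔT = 0.833×20.8×(2490−714) = 30800 J.
Q = ΔU + W = 11500 J.
Net over both steps: W = -16400 J, Q = 21400 J, ΔU = 37800 J.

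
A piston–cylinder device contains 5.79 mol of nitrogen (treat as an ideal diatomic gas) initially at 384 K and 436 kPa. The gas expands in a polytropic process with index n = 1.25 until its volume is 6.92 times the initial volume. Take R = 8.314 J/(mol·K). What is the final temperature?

V₁ = nRT₁/P₁ = 5.79×8.314×384/436 = 42.4 L.
Polytropic n=1.25: T₂ = T₁(V₁/V₂)^(n−1) = 384×(0.145)^0.25 = 237 K; P₂ = P₁(V₁/V₂)^n = 38.8 kPa.

237 K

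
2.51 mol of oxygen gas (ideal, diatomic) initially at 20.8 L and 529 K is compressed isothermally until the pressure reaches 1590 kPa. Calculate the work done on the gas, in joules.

P₁ = nRT₁/V₁ = 2.51×8.314×529/20.8 = 531 kPa.
Isothermal: T stays 529 K; PV = const ⇒ V₂ = 6.94 L, P₂ = 1590 kPa.
W = nRT ln(V₂/V₁) = 2.51×8.314×529×ln(0.334) = -12100 J.
Work done on the gas = −W_by = 12100 J.

12100 J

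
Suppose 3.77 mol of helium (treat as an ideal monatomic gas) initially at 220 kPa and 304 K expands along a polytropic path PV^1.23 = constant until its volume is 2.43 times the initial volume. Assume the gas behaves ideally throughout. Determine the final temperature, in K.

V₁ = nRT₁/P₁ = 3.77×8.314×304/220 = 43.3 L.
Polytropic n=1.23: T₂ = T₁(V₁/V₂)^(n−1) = 304×(0.412)^0.23 = 248 K; P₂ = P₁(V₁/V₂)^n = 73.8 kPa.

248 K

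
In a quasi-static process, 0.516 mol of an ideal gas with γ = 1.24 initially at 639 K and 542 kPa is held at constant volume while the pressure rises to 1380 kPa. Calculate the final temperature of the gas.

1630 K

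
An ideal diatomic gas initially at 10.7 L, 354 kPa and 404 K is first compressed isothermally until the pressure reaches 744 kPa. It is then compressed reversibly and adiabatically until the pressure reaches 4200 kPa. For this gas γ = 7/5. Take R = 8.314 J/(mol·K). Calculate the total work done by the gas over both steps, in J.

-8870 J

n = P₁V₁/(RT₁) = 354×10.7/(8.314×404) = 1.13 mol.
Step 1 — Isothermal: T stays 404 K; PV = const ⇒ V₂ = 5.09 L, P₂ = 744 kPa.
ΔU = 0 (ideal gas, T constant).
W = nRT ln(V₂/V₁) = 1.13×8.314×404×ln(0.476) = -2810 J.
Q = ΔU + W = -2810 J.
State after step 1: P = 744 kPa, V = 5.09 L, T = 404 K.
Step 2 — Adiabatic: T₂/T₁ = (P₂/P₁)^((γ−1)/γ) ⇒ T₂ = 404×(5.65)^0.286 = 662 K; V₂ = 1.48 L.
ΔU = nCvΔT = 1.13×20.8×(662−404) = 6060 J.
Q = 0 for an adiabatic process, so W = −ΔU = -6060 J.
Net over both steps: W = -8870 J, Q = -2810 J, ΔU = 6060 J.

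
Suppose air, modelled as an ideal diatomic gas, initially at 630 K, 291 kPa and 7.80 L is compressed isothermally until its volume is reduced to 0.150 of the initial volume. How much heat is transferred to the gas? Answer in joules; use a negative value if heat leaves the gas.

-4310 J

n = P₁V₁/(RT₁) = 291×7.80/(8.314×630) = 0.433 mol.
Isothermal: T stays 630 K; PV = const ⇒ V₂ = 1.17 L, P₂ = 1940 kPa.
ΔU = 0 (ideal gas, T constant).
W = nRT ln(V₂/V₁) = 0.433×8.314×630×ln(0.150) = -4310 J.
Q = ΔU + W = -4310 J.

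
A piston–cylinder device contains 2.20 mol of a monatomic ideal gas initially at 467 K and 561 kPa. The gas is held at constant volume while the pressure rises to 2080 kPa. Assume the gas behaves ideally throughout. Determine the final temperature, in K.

V₁ = nRT₁/P₁ = 2.20×8.314×467/561 = 15.2 L.
Isochoric: V stays 15.2 L; P/T = const ⇒ T₂ = 1730 K, P₂ = 2080 kPa.

1730 K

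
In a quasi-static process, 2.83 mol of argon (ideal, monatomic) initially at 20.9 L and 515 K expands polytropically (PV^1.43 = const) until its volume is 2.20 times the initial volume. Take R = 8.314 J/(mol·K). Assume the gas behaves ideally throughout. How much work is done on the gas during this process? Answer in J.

P₁ = nRT₁/V₁ = 2.83×8.314×515/20.9 = 580 kPa.
Polytropic n=1.43: T₂ = T₁(V₁/V₂)^(n−1) = 515×(0.455)^0.43 = 367 K; P₂ = P₁(V₁/V₂)^n = 188 kPa.
W = (P₁V₁−P₂V₂)/(n−1) = (580×20.9−188×46.0)/0.43 = 8100 J.
Work done on the gas = −W_by = -8100 J.

-8100 J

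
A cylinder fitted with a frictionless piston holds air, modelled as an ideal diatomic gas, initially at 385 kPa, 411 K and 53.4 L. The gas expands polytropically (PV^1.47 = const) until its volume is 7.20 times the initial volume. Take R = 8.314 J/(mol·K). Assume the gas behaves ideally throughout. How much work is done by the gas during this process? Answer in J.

26400 J

n = P₁V₁/(RT₁) = 385×53.4/(8.314×411) = 6.02 mol.
Polytropic n=1.47: T₂ = T₁(V₁/V₂)^(n−1) = 411×(0.139)^0.47 = 163 K; P₂ = P₁(V₁/V₂)^n = 21.1 kPa.
W = (P₁V₁−P₂V₂)/(n−1) = (385×53.4−21.1×384)/0.47 = 26400 J.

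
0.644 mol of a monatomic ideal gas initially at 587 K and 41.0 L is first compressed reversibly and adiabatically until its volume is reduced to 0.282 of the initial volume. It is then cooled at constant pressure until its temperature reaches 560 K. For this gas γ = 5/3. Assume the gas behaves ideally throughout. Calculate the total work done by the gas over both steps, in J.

-10600 J

P₁ = nRT₁/V₁ = 0.644×8.314×587/41.0 = 76.7 kPa.
Step 1 — Adiabatic: TV^(γ−1) = const ⇒ T₂ = 587×(3.55)^0.667 = 1370 K; PV^γ = const ⇒ P₂ = 632 kPa.
ΔU = nCvΔT = 0.644×12.5×(1370−587) = 6250 J.
Q = 0 for an adiabatic process, so W = −ΔU = -6250 J.
State after step 1: P = 632 kPa, V = 11.6 L, T = 1370 K.
Step 2 — Isobaric: P stays 632 kPa; V/T = const ⇒ T₂ = 560 K, V₂ = 4.74 L.
W = PΔV = 632×(4.74−11.6) kPa·L = -4310 J.
ΔU = nCvΔT = 0.644×12.5×(560−1370) = -6470 J.
Q = ΔU + W = nCpΔT = -10800 J.
Net over both steps: W = -10600 J, Q = -10800 J, ΔU = -217 J.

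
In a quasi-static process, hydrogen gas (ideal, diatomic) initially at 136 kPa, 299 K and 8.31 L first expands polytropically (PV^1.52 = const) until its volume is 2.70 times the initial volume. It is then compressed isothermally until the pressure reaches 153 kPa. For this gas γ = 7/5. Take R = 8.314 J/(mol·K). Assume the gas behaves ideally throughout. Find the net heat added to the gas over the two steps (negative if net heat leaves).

n = P₁V₁/(RT₁) = 136×8.31/(8.314×299) = 0.455 mol.
Step 1 — Polytropic n=1.52: T₂ = T₁(V₁/V₂)^(n−1) = 299×(0.370)^0.52 = 178 K; P₂ = P₁(V₁/V₂)^n = 30.1 kPa.
W = (P₁V₁−P₂V₂)/(n−1) = (136×8.31−30.1×22.4)/0.52 = 877 J.
ΔU = nCvΔT = 0.455×20.8×(178−299) = -1140 J.
Q = ΔU + W = -263 J.
State after step 1: P = 30.1 kPa, V = 22.4 L, T = 178 K.
Step 2 — Isothermal: T stays 178 K; PV = const ⇒ V₂ = 4.41 L, P₂ = 153 kPa.
ΔU = 0 (ideal gas, T constant).
W = nRT ln(V₂/V₁) = 0.455×8.314×178×ln(0.196) = -1100 J.
Q = ΔU + W = -1100 J.
Net over both steps: W = -221 J, Q = -1360 J, ΔU = -1140 J.

-1360 J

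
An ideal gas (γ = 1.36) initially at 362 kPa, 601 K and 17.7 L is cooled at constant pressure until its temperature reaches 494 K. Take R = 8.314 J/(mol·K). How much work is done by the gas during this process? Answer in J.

-1140 J

n = P₁V₁/(RT₁) = 362×17.7/(8.314×601) = 1.28 mol.
Isobaric: P stays 362 kPa; V/T = const ⇒ T₂ = 494 K, V₂ = 14.5 L.
W = PΔV = 362×(14.5−17.7) kPa·L = -1140 J.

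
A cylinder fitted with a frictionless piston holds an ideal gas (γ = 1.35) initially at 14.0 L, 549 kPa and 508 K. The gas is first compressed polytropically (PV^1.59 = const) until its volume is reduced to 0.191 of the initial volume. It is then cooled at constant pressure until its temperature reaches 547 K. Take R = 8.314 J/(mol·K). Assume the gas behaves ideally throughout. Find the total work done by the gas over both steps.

-33700 J

n = P₁V₁/(RT₁) = 549×14.0/(8.314×508) = 1.82 mol.
Step 1 — Polytropic n=1.59: T₂ = T₁(V₁/V₂)^(n−1) = 508×(5.24)^0.59 = 1350 K; P₂ = P₁(V₁/V₂)^n = 7630 kPa.
W = (P₁V₁−P₂V₂)/(n−1) = (549×14.0−7630×2.67)/0.59 = -21600 J.
ΔU = nCvΔT = 1.82×23.8×(1350−508) = 36400 J.
Q = ΔU + W = 14800 J.
State after step 1: P = 7630 kPa, V = 2.67 L, T = 1350 K.
Step 2 — Isobaric: P stays 7630 kPa; V/T = const ⇒ T₂ = 547 K, V₂ = 1.08 L.
W = PΔV = 7630×(1.08−2.67) kPa·L = -12100 J.
ΔU = nCvΔT = 1.82×23.8×(547−1350) = -34700 J.
Q = ΔU + W = nCpΔT = -46800 J.
Net over both steps: W = -33700 J, Q = -32000 J, ΔU = 1690 J.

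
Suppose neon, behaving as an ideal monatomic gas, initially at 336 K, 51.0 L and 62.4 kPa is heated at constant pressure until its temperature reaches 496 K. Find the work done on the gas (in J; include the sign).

-1520 J

n = P₁V₁/(RT₁) = 62.4×51.0/(8.314×336) = 1.14 mol.
Isobaric: P stays 62.4 kPa; V/T = const ⇒ T₂ = 496 K, V₂ = 75.3 L.
W = PΔV = 62.4×(75.3−51.0) kPa·L = 1520 J.
Work done on the gas = −W_by = -1520 J.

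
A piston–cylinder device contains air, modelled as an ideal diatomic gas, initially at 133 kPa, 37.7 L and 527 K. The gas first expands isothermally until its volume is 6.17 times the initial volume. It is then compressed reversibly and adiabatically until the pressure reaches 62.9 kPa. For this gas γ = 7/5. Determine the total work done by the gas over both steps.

n = P₁V₁/(RT₁) = 133×37.7/(8.314×527) = 1.14 mol.
Step 1 — Isothermal: T stays 527 K; PV = const ⇒ V₂ = 233 L, P₂ = 21.6 kPa.
ΔU = 0 (ideal gas, T constant).
W = nRT ln(V₂/V₁) = 1.14×8.314×527×ln(6.17) = 9120 J.
Q = ΔU + W = 9120 J.
State after step 1: P = 21.6 kPa, V = 233 L, T = 527 K.
Step 2 — Adiabatic: T₂/T₁ = (P₂/P₁)^((γ−1)/γ) ⇒ T₂ = 527×(2.92)^0.286 = 716 K; V₂ = 108 L.
ΔU = nCvΔT = 1.14×20.8×(716−527) = 4490 J.
Q = 0 for an adiabatic process, so W = −ΔU = -4490 J.
Net over both steps: W = 4640 J, Q = 9120 J, ΔU = 4490 J.

4640 J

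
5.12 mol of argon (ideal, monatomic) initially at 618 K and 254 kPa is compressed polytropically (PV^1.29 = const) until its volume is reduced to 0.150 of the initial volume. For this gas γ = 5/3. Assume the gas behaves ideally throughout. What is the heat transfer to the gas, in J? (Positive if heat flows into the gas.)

-37600 J

V₁ = nRT₁/P₁ = 5.12×8.314×618/254 = 104 L.
Polytropic n=1.29: T₂ = T₁(V₁/V₂)^(n−1) = 618×(6.67)^0.29 = 1070 K; P₂ = P₁(V₁/V₂)^n = 2940 kPa.
W = (P₁V₁−P₂V₂)/(n−1) = (254×104−2940×15.5)/0.29 = -66500 J.
ΔU = nCvΔT = 5.12×12.5×(1070−618) = 28900 J.
Q = ΔU + W = -37600 J.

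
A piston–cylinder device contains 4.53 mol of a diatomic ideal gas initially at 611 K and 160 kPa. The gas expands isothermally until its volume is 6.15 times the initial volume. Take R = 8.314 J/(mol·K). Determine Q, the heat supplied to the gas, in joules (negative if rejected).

V₁ = nRT₁/P₁ = 4.53×8.314×611/160 = 144 L.
Isothermal: T stays 611 K; PV = const ⇒ V₂ = 885 L, P₂ = 26.0 kPa.
ΔU = 0 (ideal gas, T constant).
W = nRT ln(V₂/V₁) = 4.53×8.314×611×ln(6.15) = 41800 J.
Q = ΔU + W = 41800 J.

41800 J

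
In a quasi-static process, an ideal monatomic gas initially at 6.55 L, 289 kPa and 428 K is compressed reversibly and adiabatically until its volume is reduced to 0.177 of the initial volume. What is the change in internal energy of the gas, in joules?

6170 J

n = P₁V₁/(RT₁) = 289×6.55/(8.314×428) = 0.532 mol.
Adiabatic: TV^(γ−1) = const ⇒ T₂ = 428×(5.65)^0.667 = 1360 K; PV^γ = const ⇒ P₂ = 5180 kPa.
For an ideal gas ΔU = nCvΔT with Cv = (3/2)R = 12.5 J/(mol·K).
ΔU = 0.532×12.5×(1360−428) = 6170 J.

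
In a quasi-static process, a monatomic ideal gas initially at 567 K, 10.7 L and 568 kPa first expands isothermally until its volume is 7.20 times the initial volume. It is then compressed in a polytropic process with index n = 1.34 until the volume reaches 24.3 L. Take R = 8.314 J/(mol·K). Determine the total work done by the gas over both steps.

n = P₁V₁/(RT₁) = 568×10.7/(8.314×567) = 1.29 mol.
Step 1 — Isothermal: T stays 567 K; PV = const ⇒ V₂ = 77.0 L, P₂ = 78.9 kPa.
ΔU = 0 (ideal gas, T constant).
W = nRT ln(V₂/V₁) = 1.29×8.314×567×ln(7.20) = 12000 J.
Q = ΔU + W = 12000 J.
State after step 1: P = 78.9 kPa, V = 77.0 L, T = 567 K.
Step 2 — Polytropic n=1.34: T₂ = T₁(V₁/V₂)^(n−1) = 567×(3.17)^0.34 = 839 K; P₂ = P₁(V₁/V₂)^n = 370 kPa.
W = (P₁V₁−P₂V₂)/(n−1) = (78.9×77.0−370×24.3)/0.34 = -8590 J.
ΔU = nCvΔT = 1.29×12.5×(839−567) = 4380 J.
Q = ΔU + W = -4210 J.
Net over both steps: W = 3410 J, Q = 7790 J, ΔU = 4380 J.

3410 J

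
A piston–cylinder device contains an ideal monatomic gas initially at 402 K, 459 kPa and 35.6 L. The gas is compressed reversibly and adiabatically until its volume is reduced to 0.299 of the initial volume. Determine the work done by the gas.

-30300 J

n = P₁V₁/(RT₁) = 459×35.6/(8.314×402) = 4.89 mol.
Adiabatic: TV^(γ−1) = const ⇒ T₂ = 402×(3.34)^0.667 = 899 K; PV^γ = const ⇒ P₂ = 3430 kPa.
ΔU = nCvΔT = 4.89×12.5×(899−402) = 30300 J.
Q = 0 for an adiabatic process, so W = −ΔU = -30300 J.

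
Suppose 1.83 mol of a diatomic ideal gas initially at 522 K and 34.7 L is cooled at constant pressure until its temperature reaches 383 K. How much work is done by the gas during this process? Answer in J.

-2110 J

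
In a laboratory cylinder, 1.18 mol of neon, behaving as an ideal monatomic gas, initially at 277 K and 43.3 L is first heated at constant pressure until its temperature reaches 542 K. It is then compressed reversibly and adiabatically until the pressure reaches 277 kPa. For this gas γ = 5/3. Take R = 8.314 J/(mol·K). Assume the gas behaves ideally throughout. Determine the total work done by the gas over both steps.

-3870 J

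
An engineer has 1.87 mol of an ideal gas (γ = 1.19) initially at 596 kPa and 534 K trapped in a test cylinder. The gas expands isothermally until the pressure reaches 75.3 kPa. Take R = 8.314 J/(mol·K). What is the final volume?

V₁ = nRT₁/P₁ = 1.87×8.314×534/596 = 13.9 L.
Isothermal: T stays 534 K; PV = const ⇒ V₂ = 110 L, P₂ = 75.3 kPa.

110 L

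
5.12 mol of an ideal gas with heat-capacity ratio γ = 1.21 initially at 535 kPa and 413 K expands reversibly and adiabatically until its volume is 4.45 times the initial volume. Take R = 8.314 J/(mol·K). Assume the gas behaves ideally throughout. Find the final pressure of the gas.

V₁ = nRT₁/P₁ = 5.12×8.314×413/535 = 32.9 L.
Adiabatic: TV^(γ−1) = const ⇒ T₂ = 413×(0.225)^0.210 = 302 K; PV^γ = const ⇒ P₂ = 87.9 kPa.

87.9 kPa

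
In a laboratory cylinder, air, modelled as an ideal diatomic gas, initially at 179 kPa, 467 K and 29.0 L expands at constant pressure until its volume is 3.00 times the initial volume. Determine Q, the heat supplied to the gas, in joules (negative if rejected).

n = P₁V₁/(RT₁) = 179×29.0/(8.314×467) = 1.34 mol.
Isobaric: P stays 179 kPa; V/T = const ⇒ T₂ = 1400 K, V₂ = 87.0 L.
W = PΔV = 179×(87.0−29.0) kPa·L = 10400 J.
ΔU = nCvΔT = 1.34×20.8×(1400−467) = 26000 J.
Q = ΔU + W = nCpΔT = 36300 J.

36300 J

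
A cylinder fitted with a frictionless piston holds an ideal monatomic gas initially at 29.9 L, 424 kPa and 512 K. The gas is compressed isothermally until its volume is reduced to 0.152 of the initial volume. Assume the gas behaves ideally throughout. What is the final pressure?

2790 kPa

Isothermal: T stays 512 K; PV = const ⇒ V₂ = 4.54 L, P₂ = 2790 kPa.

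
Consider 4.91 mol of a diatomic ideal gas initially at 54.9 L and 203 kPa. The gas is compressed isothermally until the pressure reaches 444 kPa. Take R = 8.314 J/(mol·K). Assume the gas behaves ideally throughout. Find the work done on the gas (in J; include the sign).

T₁ = P₁V₁/(nR) = 203×54.9/(4.91×8.314) = 273 K.
Isothermal: T stays 273 K; PV = const ⇒ V₂ = 25.1 L, P₂ = 444 kPa.
W = nRT ln(V₂/V₁) = 4.91×8.314×273×ln(0.457) = -8720 J.
Work done on the gas = −W_by = 8720 J.

8720 J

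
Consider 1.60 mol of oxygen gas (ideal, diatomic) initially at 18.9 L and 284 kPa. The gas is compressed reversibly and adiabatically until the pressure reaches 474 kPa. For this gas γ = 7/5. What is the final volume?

T₁ = P₁V₁/(nR) = 284×18.9/(1.60×8.314) = 404 K.
Adiabatic: T₂/T₁ = (P₂/P₁)^((γ−1)/γ) ⇒ T₂ = 404×(1.67)^0.286 = 467 K; V₂ = 13.1 L.

13.1 L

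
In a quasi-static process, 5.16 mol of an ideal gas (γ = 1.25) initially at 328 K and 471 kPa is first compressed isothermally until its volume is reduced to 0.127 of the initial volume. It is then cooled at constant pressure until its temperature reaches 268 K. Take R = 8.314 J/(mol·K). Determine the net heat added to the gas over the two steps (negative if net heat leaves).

-41900 J

V₁ = nRT₁/P₁ = 5.16×8.314×328/471 = 29.9 L.
Step 1 — Isothermal: T stays 328 K; PV = const ⇒ V₂ = 3.79 L, P₂ = 3710 kPa.
ΔU = 0 (ideal gas, T constant).
W = nRT ln(V₂/V₁) = 5.16×8.314×328×ln(0.127) = -29000 J.
Q = ΔU + W = -29000 J.
State after step 1: P = 3710 kPa, V = 3.79 L, T = 328 K.
Step 2 — Isobaric: P stays 3710 kPa; V/T = const ⇒ T₂ = 268 K, V₂ = 3.10 L.
W = PΔV = 3710×(3.10−3.79) kPa·L = -2570 J.
ΔU = nCvΔT = 5.16×33.3×(268−328) = -10300 J.
Q = ΔU + W = nCpΔT = -12900 J.
Net over both steps: W = -31600 J, Q = -41900 J, ΔU = -10300 J.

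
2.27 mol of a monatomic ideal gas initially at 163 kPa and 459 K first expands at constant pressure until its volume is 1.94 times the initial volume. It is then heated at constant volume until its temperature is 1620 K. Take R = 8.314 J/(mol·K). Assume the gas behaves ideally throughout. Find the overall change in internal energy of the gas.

32900 J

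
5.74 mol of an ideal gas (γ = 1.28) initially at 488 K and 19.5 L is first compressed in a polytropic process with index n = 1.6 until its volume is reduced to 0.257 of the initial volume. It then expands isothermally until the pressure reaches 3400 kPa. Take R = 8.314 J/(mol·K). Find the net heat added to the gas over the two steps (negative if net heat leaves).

P₁ = nRT₁/V₁ = 5.74×8.314×488/19.5 = 1190 kPa.
Step 1 — Polytropic n=1.6: T₂ = T₁(V₁/V₂)^(n−1) = 488×(3.89)^0.60 = 1100 K; P₂ = P₁(V₁/V₂)^n = 10500 kPa.
W = (P₁V₁−P₂V₂)/(n−1) = (1190×19.5−10500×5.01)/0.60 = -48900 J.
ΔU = nCvΔT = 5.74×29.7×(1100−488) = 105000 J.
Q = ΔU + W = 55900 J.
State after step 1: P = 10500 kPa, V = 5.01 L, T = 1100 K.
Step 2 — Isothermal: T stays 1100 K; PV = const ⇒ V₂ = 15.5 L, P₂ = 3400 kPa.
ΔU = 0 (ideal gas, T constant).
W = nRT ln(V₂/V₁) = 5.74×8.314×1100×ln(3.09) = 59300 J.
Q = ΔU + W = 59300 J.
Net over both steps: W = 10400 J, Q = 115000 J, ΔU = 105000 J.

115000 J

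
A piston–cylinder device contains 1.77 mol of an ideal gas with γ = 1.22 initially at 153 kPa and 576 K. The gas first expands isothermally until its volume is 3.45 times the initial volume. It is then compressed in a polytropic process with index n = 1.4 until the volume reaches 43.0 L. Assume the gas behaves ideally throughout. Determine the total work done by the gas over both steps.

-6800 J

V₁ = nRT₁/P₁ = 1.77×8.314×576/153 = 55.4 L.
Step 1 — Isothermal: T stays 576 K; PV = const ⇒ V₂ = 191 L, P₂ = 44.3 kPa.
ΔU = 0 (ideal gas, T constant).
W = nRT ln(V₂/V₁) = 1.77×8.314×576×ln(3.45) = 10500 J.
Q = ΔU + W = 10500 J.
State after step 1: P = 44.3 kPa, V = 191 L, T = 576 K.
Step 2 — Polytropic n=1.4: T₂ = T₁(V₁/V₂)^(n−1) = 576×(4.44)^0.40 = 1050 K; P₂ = P₁(V₁/V₂)^n = 358 kPa.
W = (P₁V₁−P₂V₂)/(n−1) = (44.3×191−358×43.0)/0.40 = -17300 J.
ΔU = nCvΔT = 1.77×37.8×(1050−576) = 31400 J.
Q = ΔU + W = 14100 J.
Net over both steps: W = -6800 J, Q = 24600 J, ΔU = 31400 J.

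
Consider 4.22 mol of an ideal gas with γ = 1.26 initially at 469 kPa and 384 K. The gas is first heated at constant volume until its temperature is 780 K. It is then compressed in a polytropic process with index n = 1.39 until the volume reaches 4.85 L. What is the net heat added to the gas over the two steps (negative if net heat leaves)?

V₁ = nRT₁/P₁ = 4.22×8.314×384/469 = 28.7 L.
Step 1 — Isochoric: V stays 28.7 L; P/T = const ⇒ T₂ = 780 K, P₂ = 953 kPa.
W = 0 (no volume change).
ΔU = nCvΔT = 4.22×32.0×(780−384) = 53400 J.
Q = ΔU = 53400 J.
State after step 1: P = 953 kPa, V = 28.7 L, T = 780 K.
Step 2 — Polytropic n=1.39: T₂ = T₁(V₁/V₂)^(n−1) = 780×(5.92)^0.39 = 1560 K; P₂ = P₁(V₁/V₂)^n = 11300 kPa.
W = (P₁V₁−P₂V₂)/(n−1) = (953×28.7−11300×4.85)/0.39 = -70300 J.
ΔU = nCvΔT = 4.22×32.0×(1560−780) = 105000 J.
Q = ΔU + W = 35100 J.
Net over both steps: W = -70300 J, Q = 88600 J, ΔU = 159000 J.

88600 J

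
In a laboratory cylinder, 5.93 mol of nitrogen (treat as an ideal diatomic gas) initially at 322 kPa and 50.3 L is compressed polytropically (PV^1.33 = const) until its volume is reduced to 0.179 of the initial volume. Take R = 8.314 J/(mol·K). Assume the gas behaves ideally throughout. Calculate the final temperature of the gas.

T₁ = P₁V₁/(nR) = 322×50.3/(5.93×8.314) = 329 K.
Polytropic n=1.33: T₂ = T₁(V₁/V₂)^(n−1) = 329×(5.59)^0.33 = 580 K; P₂ = P₁(V₁/V₂)^n = 3170 kPa.

580 K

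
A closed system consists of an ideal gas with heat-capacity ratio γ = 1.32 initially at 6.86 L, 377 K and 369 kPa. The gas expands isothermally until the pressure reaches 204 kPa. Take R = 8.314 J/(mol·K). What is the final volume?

12.4 L

Isothermal: T stays 377 K; PV = const ⇒ V₂ = 12.4 L, P₂ = 204 kPa.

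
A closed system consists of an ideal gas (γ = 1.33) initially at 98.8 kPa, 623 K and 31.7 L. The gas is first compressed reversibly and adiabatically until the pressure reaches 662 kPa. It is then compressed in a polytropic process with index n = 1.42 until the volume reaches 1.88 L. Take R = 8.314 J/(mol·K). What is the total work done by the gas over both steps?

n = P₁V₁/(RT₁) = 98.8×31.7/(8.314×623) = 0.605 mol.
Step 1 — Adiabatic: T₂/T₁ = (P₂/P₁)^((γ−1)/γ) ⇒ T₂ = 623×(6.70)^0.248 = 999 K; V₂ = 7.58 L.
ΔU = nCvΔT = 0.605×25.2×(999−623) = 5720 J.
Q = 0 for an adiabatic process, so W = −ΔU = -5720 J.
State after step 1: P = 662 kPa, V = 7.58 L, T = 999 K.
Step 2 — Polytropic n=1.42: T₂ = T₁(V₁/V₂)^(n−1) = 999×(4.03)^0.42 = 1790 K; P₂ = P₁(V₁/V₂)^n = 4800 kPa.
W = (P₁V₁−P₂V₂)/(n−1) = (662×7.58−4800×1.88)/0.42 = -9520 J.
ΔU = nCvΔT = 0.605×25.2×(1790−999) = 12100 J.
Q = ΔU + W = 2600 J.
Net over both steps: W = -15200 J, Q = 2600 J, ΔU = 17800 J.

-15200 J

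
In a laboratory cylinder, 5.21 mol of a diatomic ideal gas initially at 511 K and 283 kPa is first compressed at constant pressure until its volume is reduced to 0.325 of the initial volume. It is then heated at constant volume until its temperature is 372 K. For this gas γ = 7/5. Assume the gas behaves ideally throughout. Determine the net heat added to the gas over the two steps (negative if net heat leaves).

-30000 J

V₁ = nRT₁/P₁ = 5.21×8.314×511/283 = 78.2 L.
Step 1 — Isobaric: P stays 283 kPa; V/T = const ⇒ T₂ = 166 K, V₂ = 25.4 L.
W = PΔV = 283×(25.4−78.2) kPa·L = -14900 J.
ΔU = nCvΔT = 5.21×20.8×(166−511) = -37400 J.
Q = ΔU + W = nCpΔT = -52300 J.
State after step 1: P = 283 kPa, V = 25.4 L, T = 166 K.
Step 2 — Isochoric: V stays 25.4 L; P/T = const ⇒ T₂ = 372 K, P₂ = 634 kPa.
W = 0 (no volume change).
ΔU = nCvΔT = 5.21×20.8×(372−166) = 22300 J.
Q = ΔU = 22300 J.
Net over both steps: W = -14900 J, Q = -30000 J, ΔU = -15100 J.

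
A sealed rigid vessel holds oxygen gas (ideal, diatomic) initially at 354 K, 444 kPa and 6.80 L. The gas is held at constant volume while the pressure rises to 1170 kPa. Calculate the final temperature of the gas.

933 K

Isochoric: V stays 6.80 L; P/T = const ⇒ T₂ = 933 K, P₂ = 1170 kPa.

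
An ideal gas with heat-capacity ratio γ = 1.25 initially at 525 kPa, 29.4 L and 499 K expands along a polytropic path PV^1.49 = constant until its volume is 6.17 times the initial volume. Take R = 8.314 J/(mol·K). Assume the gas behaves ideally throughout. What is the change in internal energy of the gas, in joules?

-36400 J

n = P₁V₁/(RT₁) = 525×29.4/(8.314×499) = 3.72 mol.
Polytropic n=1.49: T₂ = T₁(V₁/V₂)^(n−1) = 499×(0.162)^0.49 = 205 K; P₂ = P₁(V₁/V₂)^n = 34.9 kPa.
For an ideal gas ΔU = nCvΔT with Cv = R/(γ−1) = 33.3 J/(mol·K).
ΔU = 3.72×33.3×(205−499) = -36400 J.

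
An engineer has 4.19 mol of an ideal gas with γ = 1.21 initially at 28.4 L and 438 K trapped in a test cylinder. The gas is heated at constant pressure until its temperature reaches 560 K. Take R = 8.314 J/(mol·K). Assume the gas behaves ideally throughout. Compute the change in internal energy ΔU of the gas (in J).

20200 J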